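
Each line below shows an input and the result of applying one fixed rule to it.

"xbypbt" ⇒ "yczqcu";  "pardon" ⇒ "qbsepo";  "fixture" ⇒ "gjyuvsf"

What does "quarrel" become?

In each case the input is transformed by: shift every letter 1 place forward in the alphabet (wrapping around).
"quarrel" → "rvbssfm".

rvbssfm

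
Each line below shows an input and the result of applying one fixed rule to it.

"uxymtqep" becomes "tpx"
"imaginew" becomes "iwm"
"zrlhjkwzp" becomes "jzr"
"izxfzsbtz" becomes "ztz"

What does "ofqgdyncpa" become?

The rule is to keep one character in every 3, starting at position 2 (positions 2nd, 5th, 8th, ...), then move the first character to the end.
On "ofqgdyncpa": the first step gives "fdc", and the second then gives "dcf".

dcf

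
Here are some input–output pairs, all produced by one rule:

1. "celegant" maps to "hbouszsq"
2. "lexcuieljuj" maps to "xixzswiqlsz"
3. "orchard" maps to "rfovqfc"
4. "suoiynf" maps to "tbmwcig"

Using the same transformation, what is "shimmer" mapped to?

Rule — reverse the string, then shift every letter 12 places backward in the alphabet (wrapping around).
"shimmer" → "remmihs" → "fsaawvg".
(Check on "lexcuieljuj": → "jujleiucxel" → "xixzswiqlsz" ✓)

fsaawvg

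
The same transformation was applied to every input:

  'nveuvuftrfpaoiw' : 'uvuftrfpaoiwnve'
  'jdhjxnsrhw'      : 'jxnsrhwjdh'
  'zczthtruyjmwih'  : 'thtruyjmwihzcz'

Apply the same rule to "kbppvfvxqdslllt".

pvfvxqdsllltkbp

The pattern: move the first 3 characters to the end (rotate left by 3).
Applying that to "kbppvfvxqdslllt" gives "pvfvxqdsllltkbp".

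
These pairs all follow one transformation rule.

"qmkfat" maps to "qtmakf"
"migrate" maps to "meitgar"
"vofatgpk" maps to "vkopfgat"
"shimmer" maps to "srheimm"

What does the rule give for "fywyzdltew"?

fwyewtylzd

In each case the input is transformed by: take characters alternately from the front and the back (1st, last, 2nd, 2nd-last, ...).
For "fywyzdltew" the result is "fwyewtylzd".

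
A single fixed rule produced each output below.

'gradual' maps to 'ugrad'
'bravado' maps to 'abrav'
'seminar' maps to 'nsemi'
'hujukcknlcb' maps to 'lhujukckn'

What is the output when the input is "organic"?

What's happening: delete the last 2 characters, then move the last character to the front.
Applying both steps to "organic": "organ", then "norga".
(Check on "bravado": → "brava" → "abrav" ✓)

norga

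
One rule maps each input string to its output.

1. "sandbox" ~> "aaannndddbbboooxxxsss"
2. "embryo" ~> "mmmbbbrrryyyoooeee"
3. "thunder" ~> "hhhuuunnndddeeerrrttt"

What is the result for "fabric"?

In each case the input is transformed by: repeat every character 3 times, then move the first 3 characters to the end (rotate left by 3).
Working it through for "fabric": intermediate "fffaaabbbrrriiiccc", final "aaabbbrrriiicccfff".

aaabbbrrriiicccfff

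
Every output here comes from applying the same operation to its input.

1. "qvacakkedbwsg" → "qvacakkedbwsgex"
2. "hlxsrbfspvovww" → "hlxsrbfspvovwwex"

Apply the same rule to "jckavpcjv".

The rule is to append "ex".
Applying that to "jckavpcjv" gives "jckavpcjvex".

jckavpcjvex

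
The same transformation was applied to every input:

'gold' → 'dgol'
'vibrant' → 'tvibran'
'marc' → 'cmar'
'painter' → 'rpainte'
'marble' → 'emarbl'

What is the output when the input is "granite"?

egranit

In each case the input is transformed by: move the last character to the front.
For "granite" the result is "egranit".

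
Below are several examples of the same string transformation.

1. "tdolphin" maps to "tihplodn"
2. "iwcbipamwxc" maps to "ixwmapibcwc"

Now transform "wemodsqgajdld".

What's happening: reverse the string, then swap the first and last characters.
On "wemodsqgajdld": the first step gives "dldjagqsdomew", and the second then gives "wldjagqsdomed".

wldjagqsdomed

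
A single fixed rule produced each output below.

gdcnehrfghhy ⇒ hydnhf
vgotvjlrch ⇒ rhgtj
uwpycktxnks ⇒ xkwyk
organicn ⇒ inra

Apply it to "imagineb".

What's happening: keep every other character starting from the second (positions 2nd, 4th, 6th, ...), then move the last 2 characters to the front (rotate right by 2).
On "imagineb": the first step gives "mgnb", and the second then gives "nbmg".

nbmg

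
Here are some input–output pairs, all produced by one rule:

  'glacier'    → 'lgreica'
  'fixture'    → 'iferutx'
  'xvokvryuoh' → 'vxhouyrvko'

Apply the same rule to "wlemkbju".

lwujbkme

The pattern: reverse the string, then move the last 2 characters to the front (rotate right by 2).
On "wlemkbju": the first step gives "ujbkmelw", and the second then gives "lwujbkme".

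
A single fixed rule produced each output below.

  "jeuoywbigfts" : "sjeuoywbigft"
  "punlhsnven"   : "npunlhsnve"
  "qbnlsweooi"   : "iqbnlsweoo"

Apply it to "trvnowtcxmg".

Each output is the input with this applied: move the last character to the front.
So "trvnowtcxmg" becomes "gtrvnowtcxm".

gtrvnowtcxm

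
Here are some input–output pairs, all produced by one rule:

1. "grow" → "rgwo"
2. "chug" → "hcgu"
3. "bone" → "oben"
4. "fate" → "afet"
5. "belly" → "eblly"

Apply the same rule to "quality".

uqlatiy

What's happening: swap each adjacent pair of characters (1↔2, 3↔4, ...).
So "quality" becomes "uqlatiy".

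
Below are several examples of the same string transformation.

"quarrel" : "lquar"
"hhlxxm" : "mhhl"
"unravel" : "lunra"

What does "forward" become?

The transformation: move the last 3 characters to the front (rotate right by 3), then delete the first 2 characters.
For "forward" the result is "dforw".
(Check on "unravel": → "velunra" → "lunra" ✓)

dforw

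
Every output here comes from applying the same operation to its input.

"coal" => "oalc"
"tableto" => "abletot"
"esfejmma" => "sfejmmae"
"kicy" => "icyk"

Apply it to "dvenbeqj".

What's happening: move the first character to the end.
Applying that to "dvenbeqj" gives "venbeqjd".

venbeqjd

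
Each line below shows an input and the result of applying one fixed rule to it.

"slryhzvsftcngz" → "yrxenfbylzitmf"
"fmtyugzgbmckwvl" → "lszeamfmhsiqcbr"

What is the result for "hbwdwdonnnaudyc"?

The transformation: shift every letter 6 places forward in the alphabet (wrapping around).
For "hbwdwdonnnaudyc" the result is "nhcjcjutttgajei".

nhcjcjutttgajei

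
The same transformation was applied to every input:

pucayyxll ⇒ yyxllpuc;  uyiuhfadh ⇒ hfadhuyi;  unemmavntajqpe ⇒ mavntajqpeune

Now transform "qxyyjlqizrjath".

jlqizrjathqxy

In each case the input is transformed by: move the first 3 characters to the end (rotate left by 3), then delete the first character.
Applying both steps to "qxyyjlqizrjath": "yjlqizrjathqxy", then "jlqizrjathqxy".
(Check on "pucayyxll": → "ayyxllpuc" → "yyxllpuc" ✓)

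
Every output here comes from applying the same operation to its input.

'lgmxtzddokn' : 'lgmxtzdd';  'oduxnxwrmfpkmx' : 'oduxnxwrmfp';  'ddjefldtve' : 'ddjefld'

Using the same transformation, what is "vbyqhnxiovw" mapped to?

The pattern: delete the last 3 characters.
So "vbyqhnxiovw" becomes "vbyqhnxi".

vbyqhnxi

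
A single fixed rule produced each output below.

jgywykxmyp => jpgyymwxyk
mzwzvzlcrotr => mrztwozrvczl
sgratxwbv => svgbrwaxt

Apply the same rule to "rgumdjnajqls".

Looking at the pairs, the operation is to take characters alternately from the front and the back (1st, last, 2nd, 2nd-last, ...).
Applying that to "rgumdjnajqls" gives "rsgluqmjdajn".

rsgluqmjdajn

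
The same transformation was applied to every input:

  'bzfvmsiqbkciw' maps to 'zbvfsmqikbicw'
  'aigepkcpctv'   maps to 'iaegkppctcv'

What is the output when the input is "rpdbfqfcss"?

prbdqfcfss

Each output is the input with this applied: swap each adjacent pair of characters (1↔2, 3↔4, ...).
Doing the same to "rpdbfqfcss": "prbdqfcfss".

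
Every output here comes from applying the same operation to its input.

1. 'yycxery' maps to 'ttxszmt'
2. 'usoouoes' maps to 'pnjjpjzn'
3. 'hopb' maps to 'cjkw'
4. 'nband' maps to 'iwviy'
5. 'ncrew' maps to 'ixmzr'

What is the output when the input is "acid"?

vxdy

Looking at the pairs, the operation is to shift every letter 5 places backward in the alphabet (wrapping around).
So "acid" becomes "vxdy".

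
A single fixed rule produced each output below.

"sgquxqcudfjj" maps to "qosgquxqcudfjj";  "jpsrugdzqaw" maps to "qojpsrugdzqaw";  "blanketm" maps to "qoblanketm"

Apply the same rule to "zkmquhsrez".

qozkmquhsrez

The pattern: prepend "qo".
Doing the same to "zkmquhsrez": "qozkmquhsrez".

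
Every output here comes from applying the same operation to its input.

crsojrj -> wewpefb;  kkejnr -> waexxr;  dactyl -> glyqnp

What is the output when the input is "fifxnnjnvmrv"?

zeisvskaawai

In each case the input is transformed by: shift every letter 13 places forward in the alphabet (wrapping around) — i.e. ROT13, then move the last 3 characters to the front (rotate right by 3).
On "fifxnnjnvmrv": the first step gives "svskaawaizei", and the second then gives "zeisvskaawai".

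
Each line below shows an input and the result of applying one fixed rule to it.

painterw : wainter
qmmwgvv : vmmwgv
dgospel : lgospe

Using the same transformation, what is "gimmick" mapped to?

kimmic

The rule is to swap the first and last characters, then delete the last character.
"gimmick" → "kimmicg" → "kimmic".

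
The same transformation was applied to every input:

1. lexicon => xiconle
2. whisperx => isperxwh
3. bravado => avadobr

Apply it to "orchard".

Looking at the pairs, the operation is to move the first 2 characters to the end (rotate left by 2).
"orchard" → "chardor".

chardor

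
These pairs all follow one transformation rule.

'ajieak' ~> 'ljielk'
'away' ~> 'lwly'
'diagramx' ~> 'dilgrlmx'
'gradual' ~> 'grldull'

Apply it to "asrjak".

In each case the input is transformed by: replace every "a" with "l".
Doing the same to "asrjak": "lsrjlk".

lsrjlk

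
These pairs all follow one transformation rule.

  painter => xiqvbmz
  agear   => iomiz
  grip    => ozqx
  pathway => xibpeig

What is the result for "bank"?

jivs

The pattern: shift every letter 8 places forward in the alphabet (wrapping around).
Applying that to "bank" gives "jivs".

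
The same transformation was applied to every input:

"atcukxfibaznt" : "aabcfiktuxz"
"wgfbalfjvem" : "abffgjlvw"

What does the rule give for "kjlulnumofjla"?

Looking at the pairs, the operation is to delete the last 2 characters, then sort the characters into alphabetical order.
Working it through for "kjlulnumofjla": intermediate "kjlulnumofj", final "fjjkllmnouu".

fjjkllmnouu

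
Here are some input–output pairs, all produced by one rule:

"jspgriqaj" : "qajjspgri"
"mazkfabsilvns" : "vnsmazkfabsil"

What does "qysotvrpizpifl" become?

iflqysotvrpizp

What's happening: move the last 3 characters to the front (rotate right by 3).
So "qysotvrpizpifl" becomes "iflqysotvrpizp".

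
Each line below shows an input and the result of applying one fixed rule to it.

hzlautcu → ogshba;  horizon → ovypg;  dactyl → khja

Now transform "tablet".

ahis

Each output is the input with this applied: delete the last 2 characters, then shift every letter 7 places forward in the alphabet (wrapping around).
For "tablet", step one produces "tabl"; step two turns that into "ahis".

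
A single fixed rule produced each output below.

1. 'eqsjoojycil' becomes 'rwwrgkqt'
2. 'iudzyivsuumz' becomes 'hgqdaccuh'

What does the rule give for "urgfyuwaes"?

The pattern: delete the first 3 characters, then shift every letter 8 places forward in the alphabet (wrapping around).
"urgfyuwaes" → "fyuwaes" → "ngceima".

ngceima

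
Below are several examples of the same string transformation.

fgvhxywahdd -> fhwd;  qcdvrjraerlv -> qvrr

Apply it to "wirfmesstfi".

In each case the input is transformed by: keep one character in every 3, starting at position 1 (positions 1st, 4th, 7th, ...).
For "wirfmesstfi" the result is "wfsf".

wfsf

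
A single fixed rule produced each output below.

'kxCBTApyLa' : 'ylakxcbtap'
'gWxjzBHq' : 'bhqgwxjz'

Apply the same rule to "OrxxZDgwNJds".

jdsorxxzdgwn

Looking at the pairs, the operation is to move the last 3 characters to the front (rotate right by 3), then convert every letter to lowercase.
Applying that to "OrxxZDgwNJds" gives "jdsorxxzdgwn".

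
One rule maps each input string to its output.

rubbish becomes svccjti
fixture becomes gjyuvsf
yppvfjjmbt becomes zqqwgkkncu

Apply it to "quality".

rvbmjuz

The pattern: shift every letter 1 place forward in the alphabet (wrapping around).
Applying that to "quality" gives "rvbmjuz".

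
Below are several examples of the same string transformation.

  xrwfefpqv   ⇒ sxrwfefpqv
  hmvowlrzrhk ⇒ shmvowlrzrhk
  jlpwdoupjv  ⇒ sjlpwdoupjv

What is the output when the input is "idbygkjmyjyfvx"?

sidbygkjmyjyfvx

The rule is to prepend "s".
So "idbygkjmyjyfvx" becomes "sidbygkjmyjyfvx".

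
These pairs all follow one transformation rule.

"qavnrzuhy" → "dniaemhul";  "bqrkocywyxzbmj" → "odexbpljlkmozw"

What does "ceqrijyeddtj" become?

prdevwlrqqgw

Each output is the input with this applied: shift every letter 13 places forward in the alphabet (wrapping around) — i.e. ROT13.
On "ceqrijyeddtj" that produces "prdevwlrqqgw".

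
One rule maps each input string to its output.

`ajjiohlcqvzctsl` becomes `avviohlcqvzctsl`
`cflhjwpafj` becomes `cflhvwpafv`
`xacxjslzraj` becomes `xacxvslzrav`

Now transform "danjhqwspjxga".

Looking at the pairs, the operation is to replace every "j" with "v".
Doing the same to "danjhqwspjxga": "danvhqwspvxga".

danvhqwspvxga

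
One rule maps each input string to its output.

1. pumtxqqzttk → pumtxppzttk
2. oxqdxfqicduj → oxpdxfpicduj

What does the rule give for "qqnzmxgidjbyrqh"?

ppnzmxgidjbyrph

The rule is to replace every "q" with "p".
Doing the same to "qqnzmxgidjbyrqh": "ppnzmxgidjbyrph".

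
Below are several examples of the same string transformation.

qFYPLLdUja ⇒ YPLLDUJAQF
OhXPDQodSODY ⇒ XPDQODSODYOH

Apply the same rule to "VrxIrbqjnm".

XIRBQJNMVR

Looking at the pairs, the operation is to move the first 2 characters to the end (rotate left by 2), then convert every letter to uppercase.
Working it through for "VrxIrbqjnm": intermediate "xIrbqjnmVr", final "XIRBQJNMVR".
(Check on "OhXPDQodSODY": → "XPDQodSODYOh" → "XPDQODSODYOH" ✓)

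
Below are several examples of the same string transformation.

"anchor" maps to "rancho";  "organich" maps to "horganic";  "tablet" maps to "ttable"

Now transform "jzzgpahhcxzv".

The transformation: move the last character to the front.
For "jzzgpahhcxzv" the result is "vjzzgpahhcxz".

vjzzgpahhcxz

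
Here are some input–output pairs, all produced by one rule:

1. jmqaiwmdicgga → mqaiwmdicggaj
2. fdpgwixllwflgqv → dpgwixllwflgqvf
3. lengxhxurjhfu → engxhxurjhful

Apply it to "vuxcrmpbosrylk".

In each case the input is transformed by: move the first character to the end.
So "vuxcrmpbosrylk" becomes "uxcrmpbosrylkv".

uxcrmpbosrylkv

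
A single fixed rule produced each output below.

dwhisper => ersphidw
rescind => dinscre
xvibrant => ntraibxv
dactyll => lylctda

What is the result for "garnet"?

In each case the input is transformed by: swap each adjacent pair of characters (1↔2, 3↔4, ...), then reverse the string.
For "garnet", step one produces "agnrte"; step two turns that into "etrnga".

etrnga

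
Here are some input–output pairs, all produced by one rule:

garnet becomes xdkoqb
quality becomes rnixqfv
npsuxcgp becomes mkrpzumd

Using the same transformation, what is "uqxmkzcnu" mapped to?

Looking at the pairs, the operation is to swap each adjacent pair of characters (1↔2, 3↔4, ...), then shift every letter 3 places backward in the alphabet (wrapping around).
On "uqxmkzcnu": the first step gives "qumxzkncu", and the second then gives "nrjuwhkzr".

nrjuwhkzr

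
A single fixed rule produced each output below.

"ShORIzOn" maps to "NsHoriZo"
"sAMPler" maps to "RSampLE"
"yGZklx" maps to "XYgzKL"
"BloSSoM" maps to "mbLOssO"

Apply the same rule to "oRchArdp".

In each case the input is transformed by: flip the case of every letter, then move the last character to the front.
For "oRchArdp", step one produces "OrCHaRDP"; step two turns that into "POrCHaRD".

POrCHaRD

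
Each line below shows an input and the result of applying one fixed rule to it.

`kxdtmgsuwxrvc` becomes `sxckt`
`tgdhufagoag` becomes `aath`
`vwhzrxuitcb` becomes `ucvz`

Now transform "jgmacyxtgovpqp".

xoqja

Each output is the input with this applied: keep one character in every 3, starting at position 1 (positions 1st, 4th, 7th, ...), then move the first 2 characters to the end (rotate left by 2).
Starting from "jgmacyxtgovpqp": after the first operation, "jaxoq"; after the second, "xoqja".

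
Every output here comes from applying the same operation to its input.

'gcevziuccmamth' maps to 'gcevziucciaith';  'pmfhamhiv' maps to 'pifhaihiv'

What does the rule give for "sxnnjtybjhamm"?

The pattern: replace every "m" with "i".
So "sxnnjtybjhamm" becomes "sxnnjtybjhaii".

sxnnjtybjhaii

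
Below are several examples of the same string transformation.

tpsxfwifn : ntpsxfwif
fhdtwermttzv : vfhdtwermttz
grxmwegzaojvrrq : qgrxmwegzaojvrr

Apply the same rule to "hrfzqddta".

Each output is the input with this applied: move the last character to the front.
Applying that to "hrfzqddta" gives "ahrfzqddt".

ahrfzqddt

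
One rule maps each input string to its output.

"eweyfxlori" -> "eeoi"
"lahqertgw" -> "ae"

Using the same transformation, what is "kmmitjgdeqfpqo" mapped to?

The transformation: keep only the vowels.
"kmmitjgdeqfpqo" → "ieo".

ieo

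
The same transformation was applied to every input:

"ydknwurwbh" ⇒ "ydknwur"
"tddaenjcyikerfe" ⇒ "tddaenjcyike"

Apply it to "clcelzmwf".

What's happening: delete the last 3 characters.
For "clcelzmwf" the result is "clcelz".

clcelz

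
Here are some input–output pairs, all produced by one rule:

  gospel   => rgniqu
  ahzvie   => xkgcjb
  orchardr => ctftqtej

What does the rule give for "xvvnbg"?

pdizxx

The rule is to swap the front and back halves of the string, then shift every letter 2 places forward in the alphabet (wrapping around).
"xvvnbg" → "pdizxx".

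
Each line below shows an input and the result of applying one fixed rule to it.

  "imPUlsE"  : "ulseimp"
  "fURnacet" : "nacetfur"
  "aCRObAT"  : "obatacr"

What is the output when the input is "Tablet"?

In each case the input is transformed by: move the first 3 characters to the end (rotate left by 3), then convert every letter to lowercase.
Working it through for "Tablet": intermediate "letTab", final "lettab".

lettab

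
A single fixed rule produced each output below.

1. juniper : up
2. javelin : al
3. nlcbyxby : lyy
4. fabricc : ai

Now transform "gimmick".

ii

The rule is to keep one character in every 3, starting at position 2 (positions 2nd, 5th, 8th, ...).
On "gimmick" that produces "ii".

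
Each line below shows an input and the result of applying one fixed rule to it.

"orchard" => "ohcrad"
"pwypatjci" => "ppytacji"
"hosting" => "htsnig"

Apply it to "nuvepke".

Each output is the input with this applied: swap each adjacent pair of characters (1↔2, 3↔4, ...), then delete the first character.
For "nuvepke" the result is "nevkpe".

nevkpe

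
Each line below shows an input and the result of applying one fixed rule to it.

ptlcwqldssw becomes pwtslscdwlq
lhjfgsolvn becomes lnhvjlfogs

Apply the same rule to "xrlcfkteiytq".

xqrtlycifekt

Each output is the input with this applied: take characters alternately from the front and the back (1st, last, 2nd, 2nd-last, ...).
Applying that to "xrlcfkteiytq" gives "xqrtlycifekt".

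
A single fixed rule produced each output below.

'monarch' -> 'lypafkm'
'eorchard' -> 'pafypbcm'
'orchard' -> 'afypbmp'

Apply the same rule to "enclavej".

ajytchcl

Each output is the input with this applied: shift every letter 2 places backward in the alphabet (wrapping around), then move the first 2 characters to the end (rotate left by 2).
Applying both steps to "enclavej": "clajytch", then "ajytchcl".
(Check on "monarch": → "kmlypaf" → "lypafkm" ✓)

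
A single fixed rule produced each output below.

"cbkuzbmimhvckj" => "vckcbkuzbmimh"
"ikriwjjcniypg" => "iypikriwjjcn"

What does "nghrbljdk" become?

In each case the input is transformed by: delete the last character, then move the last 3 characters to the front (rotate right by 3).
For "nghrbljdk", step one produces "nghrbljd"; step two turns that into "ljdnghrb".
(Check on "ikriwjjcniypg": → "ikriwjjcniyp" → "iypikriwjjcn" ✓)

ljdnghrb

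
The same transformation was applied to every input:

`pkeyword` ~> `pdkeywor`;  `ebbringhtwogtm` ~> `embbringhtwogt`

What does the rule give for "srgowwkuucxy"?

syrgowwkuucx

The rule is to swap the first and last characters, then move the last character to the front.
On "srgowwkuucxy": the first step gives "yrgowwkuucxs", and the second then gives "syrgowwkuucx".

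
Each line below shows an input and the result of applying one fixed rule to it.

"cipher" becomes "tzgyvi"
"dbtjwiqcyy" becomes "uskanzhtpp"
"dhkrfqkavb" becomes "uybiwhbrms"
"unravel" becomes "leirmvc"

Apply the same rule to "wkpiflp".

Rule — shift every letter 9 places backward in the alphabet (wrapping around).
For "wkpiflp" the result is "nbgzwcg".

nbgzwcg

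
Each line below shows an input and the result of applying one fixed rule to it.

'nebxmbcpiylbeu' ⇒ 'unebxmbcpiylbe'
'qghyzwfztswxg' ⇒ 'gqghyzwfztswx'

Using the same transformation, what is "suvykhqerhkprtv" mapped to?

Looking at the pairs, the operation is to move the last character to the front.
"suvykhqerhkprtv" → "vsuvykhqerhkprt".

vsuvykhqerhkprt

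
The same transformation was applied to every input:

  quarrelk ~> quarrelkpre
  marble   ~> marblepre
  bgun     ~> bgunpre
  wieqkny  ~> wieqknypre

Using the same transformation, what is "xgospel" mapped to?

The pattern: append "pre".
So "xgospel" becomes "xgospelpre".

xgospelpre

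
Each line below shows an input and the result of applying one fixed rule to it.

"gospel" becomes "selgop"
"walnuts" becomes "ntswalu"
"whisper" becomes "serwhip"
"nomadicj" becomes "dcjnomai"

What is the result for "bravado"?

Rule — move the last 3 characters to the front (rotate right by 3), then swap the first and last characters.
Applying both steps to "bravado": "adobrav", then "vdobraa".

vdobraa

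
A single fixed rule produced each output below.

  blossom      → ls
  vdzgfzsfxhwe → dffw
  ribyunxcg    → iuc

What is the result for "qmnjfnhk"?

Looking at the pairs, the operation is to keep one character in every 3, starting at position 2 (positions 2nd, 5th, 8th, ...).
So "qmnjfnhk" becomes "mfk".

mfk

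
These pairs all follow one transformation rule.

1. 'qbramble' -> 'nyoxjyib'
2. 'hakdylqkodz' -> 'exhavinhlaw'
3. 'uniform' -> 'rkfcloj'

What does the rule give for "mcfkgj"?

Rule — shift every letter 3 places backward in the alphabet (wrapping around).
On "mcfkgj" that produces "jzchdg".

jzchdg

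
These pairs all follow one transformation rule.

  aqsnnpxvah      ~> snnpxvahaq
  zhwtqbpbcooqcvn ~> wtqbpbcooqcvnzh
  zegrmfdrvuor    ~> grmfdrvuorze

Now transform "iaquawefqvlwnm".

quawefqvlwnmia

What's happening: move the first 2 characters to the end (rotate left by 2).
For "iaquawefqvlwnm" the result is "quawefqvlwnmia".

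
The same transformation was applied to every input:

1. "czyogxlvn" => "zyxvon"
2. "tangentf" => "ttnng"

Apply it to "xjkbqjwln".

Rule — sort the characters into reverse alphabetical order, then delete the last 3 characters.
Starting from "xjkbqjwln": after the first operation, "xwqnlkjjb"; after the second, "xwqnlk".

xwqnlk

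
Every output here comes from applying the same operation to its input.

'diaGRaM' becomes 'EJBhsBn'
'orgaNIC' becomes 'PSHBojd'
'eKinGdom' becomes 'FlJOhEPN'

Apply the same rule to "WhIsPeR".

Rule — flip the case of every letter, then shift every letter 1 place forward in the alphabet (wrapping around).
Starting from "WhIsPeR": after the first operation, "wHiSpEr"; after the second, "xIjTqFs".

xIjTqFs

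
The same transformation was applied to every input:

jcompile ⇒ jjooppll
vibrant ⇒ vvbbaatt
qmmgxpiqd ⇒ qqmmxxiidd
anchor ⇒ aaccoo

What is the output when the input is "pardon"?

pprroo

The transformation: keep every other character starting from the first (positions 1st, 3rd, 5th, ...), then double every character.
Working it through for "pardon": intermediate "pro", final "pprroo".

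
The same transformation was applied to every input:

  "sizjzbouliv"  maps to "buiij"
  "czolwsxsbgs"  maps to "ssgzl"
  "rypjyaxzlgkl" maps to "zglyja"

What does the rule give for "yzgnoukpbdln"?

pdnznu

Looking at the pairs, the operation is to keep every other character starting from the second (positions 2nd, 4th, 6th, ...), then move the last 3 characters to the front (rotate right by 3).
On "yzgnoukpbdln": the first step gives "znupdn", and the second then gives "pdnznu".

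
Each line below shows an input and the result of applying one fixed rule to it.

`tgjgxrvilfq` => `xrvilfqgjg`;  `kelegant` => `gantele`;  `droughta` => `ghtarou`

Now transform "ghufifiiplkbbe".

In each case the input is transformed by: delete the first character, then move the first 3 characters to the end (rotate left by 3).
On "ghufifiiplkbbe": the first step gives "hufifiiplkbbe", and the second then gives "ifiiplkbbehuf".

ifiiplkbbehuf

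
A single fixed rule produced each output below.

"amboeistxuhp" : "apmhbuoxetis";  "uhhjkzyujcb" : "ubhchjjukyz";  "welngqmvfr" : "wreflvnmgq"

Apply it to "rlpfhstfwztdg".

rgldptfzhwsft

The rule is to take characters alternately from the front and the back (1st, last, 2nd, 2nd-last, ...).
Doing the same to "rlpfhstfwztdg": "rgldptfzhwsft".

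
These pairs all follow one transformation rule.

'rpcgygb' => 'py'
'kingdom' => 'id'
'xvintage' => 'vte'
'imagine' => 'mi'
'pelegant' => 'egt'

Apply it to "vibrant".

ia

The pattern: keep one character in every 3, starting at position 2 (positions 2nd, 5th, 8th, ...).
Doing the same to "vibrant": "ia".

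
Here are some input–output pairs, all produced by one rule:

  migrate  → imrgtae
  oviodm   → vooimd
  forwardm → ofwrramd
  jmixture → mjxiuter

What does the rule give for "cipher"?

ichpre

Rule — swap each adjacent pair of characters (1↔2, 3↔4, ...).
For "cipher" the result is "ichpre".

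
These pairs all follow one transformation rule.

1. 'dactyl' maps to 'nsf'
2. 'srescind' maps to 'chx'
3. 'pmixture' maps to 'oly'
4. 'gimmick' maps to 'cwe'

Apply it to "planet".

hyn

The transformation: shift every letter 6 places backward in the alphabet (wrapping around), then keep only the last 3 characters.
Applying both steps to "planet": "jfuhyn", then "hyn".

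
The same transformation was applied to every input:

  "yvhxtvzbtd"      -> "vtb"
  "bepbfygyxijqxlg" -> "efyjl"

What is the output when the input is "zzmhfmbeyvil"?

What's happening: keep one character in every 3, starting at position 2 (positions 2nd, 5th, 8th, ...).
Doing the same to "zzmhfmbeyvil": "zfei".

zfei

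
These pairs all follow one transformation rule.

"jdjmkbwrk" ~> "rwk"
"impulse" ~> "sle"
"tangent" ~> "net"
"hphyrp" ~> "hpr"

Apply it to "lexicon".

ocn

Rule — swap each adjacent pair of characters (1↔2, 3↔4, ...), then keep only the last 3 characters.
On "lexicon": the first step gives "elixocn", and the second then gives "ocn".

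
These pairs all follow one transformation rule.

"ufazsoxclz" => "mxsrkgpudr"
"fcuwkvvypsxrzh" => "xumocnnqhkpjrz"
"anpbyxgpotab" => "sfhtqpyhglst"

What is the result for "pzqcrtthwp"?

The rule is to shift every letter 8 places backward in the alphabet (wrapping around).
Applying that to "pzqcrtthwp" gives "hriujllzoh".

hriujllzoh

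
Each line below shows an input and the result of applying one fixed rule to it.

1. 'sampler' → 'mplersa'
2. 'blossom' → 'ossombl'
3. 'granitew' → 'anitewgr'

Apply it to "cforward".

Looking at the pairs, the operation is to move the first 2 characters to the end (rotate left by 2).
On "cforward" that produces "orwardcf".

orwardcf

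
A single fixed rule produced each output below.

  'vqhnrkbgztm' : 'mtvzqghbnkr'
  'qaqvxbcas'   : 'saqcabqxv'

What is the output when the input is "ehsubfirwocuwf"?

Looking at the pairs, the operation is to move the last character to the front, then take characters alternately from the front and the back (1st, last, 2nd, 2nd-last, ...).
Working it through for "ehsubfirwocuwf": intermediate "fehsubfirwocuw", final "fweuhcsouwbrfi".
(Check on "qaqvxbcas": → "sqaqvxbca" → "saqcabqxv" ✓)

fweuhcsouwbrfi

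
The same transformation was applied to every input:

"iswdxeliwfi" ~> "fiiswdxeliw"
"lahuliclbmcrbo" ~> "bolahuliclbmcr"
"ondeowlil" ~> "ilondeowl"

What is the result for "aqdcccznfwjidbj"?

bjaqdcccznfwjid

What's happening: move the last 2 characters to the front (rotate right by 2).
On "aqdcccznfwjidbj" that produces "bjaqdcccznfwjid".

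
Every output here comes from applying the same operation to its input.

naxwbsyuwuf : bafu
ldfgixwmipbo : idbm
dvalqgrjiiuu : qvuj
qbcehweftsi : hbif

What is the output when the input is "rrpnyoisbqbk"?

yrbs

The rule is to keep one character in every 3, starting at position 2 (positions 2nd, 5th, 8th, ...), then swap each adjacent pair of characters (1↔2, 3↔4, ...).
For "rrpnyoisbqbk", step one produces "rysb"; step two turns that into "yrbs".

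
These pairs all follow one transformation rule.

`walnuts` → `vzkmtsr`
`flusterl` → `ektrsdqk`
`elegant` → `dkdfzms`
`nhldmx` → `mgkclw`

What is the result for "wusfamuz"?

vtrezlty

In each case the input is transformed by: shift every letter 1 place backward in the alphabet (wrapping around).
So "wusfamuz" becomes "vtrezlty".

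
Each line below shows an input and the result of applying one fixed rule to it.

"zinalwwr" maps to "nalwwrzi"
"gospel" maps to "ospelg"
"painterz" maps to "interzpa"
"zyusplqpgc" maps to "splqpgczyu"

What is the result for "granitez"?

In each case the input is transformed by: move the last 2 characters to the front (rotate right by 2), then swap the front and back halves of the string.
On "granitez": the first step gives "ezgranit", and the second then gives "anitezgr".

anitezgr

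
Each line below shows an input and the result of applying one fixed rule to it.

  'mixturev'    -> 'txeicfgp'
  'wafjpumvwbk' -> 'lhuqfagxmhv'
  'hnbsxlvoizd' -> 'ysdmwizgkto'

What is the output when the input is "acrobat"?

nlzclme

What's happening: swap each adjacent pair of characters (1↔2, 3↔4, ...), then shift every letter 11 places forward in the alphabet (wrapping around).
On "acrobat" that produces "nlzclme".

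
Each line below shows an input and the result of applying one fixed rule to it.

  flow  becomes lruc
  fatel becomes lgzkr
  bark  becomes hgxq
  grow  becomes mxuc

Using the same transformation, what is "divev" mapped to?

Looking at the pairs, the operation is to shift every letter 6 places forward in the alphabet (wrapping around).
So "divev" becomes "jobkb".

jobkb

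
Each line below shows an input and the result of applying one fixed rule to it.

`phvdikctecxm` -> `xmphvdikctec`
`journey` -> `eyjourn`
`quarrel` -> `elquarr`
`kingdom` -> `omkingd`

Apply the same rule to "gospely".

lygospe

The rule is to move the last 2 characters to the front (rotate right by 2).
So "gospely" becomes "lygospe".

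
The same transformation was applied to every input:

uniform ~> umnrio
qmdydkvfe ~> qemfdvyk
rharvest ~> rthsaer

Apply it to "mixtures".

msiexrt

Rule — take characters alternately from the front and the back (1st, last, 2nd, 2nd-last, ...), then delete the last character.
Applying both steps to "mixtures": "msiexrtu", then "msiexrt".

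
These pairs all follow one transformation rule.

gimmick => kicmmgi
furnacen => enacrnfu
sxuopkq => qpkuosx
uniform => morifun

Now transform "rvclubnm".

nmubclrv

The pattern: swap each adjacent pair of characters (1↔2, 3↔4, ...), then reverse the string.
For "rvclubnm" the result is "nmubclrv".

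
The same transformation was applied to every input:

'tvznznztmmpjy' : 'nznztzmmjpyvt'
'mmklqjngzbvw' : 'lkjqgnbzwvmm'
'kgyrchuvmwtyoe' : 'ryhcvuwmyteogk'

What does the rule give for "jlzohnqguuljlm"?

oznhgquujlmllj

The rule is to swap each adjacent pair of characters (1↔2, 3↔4, ...), then move the first 2 characters to the end (rotate left by 2).
Working it through for "jlzohnqguuljlm": intermediate "ljoznhgquujlml", final "oznhgquujlmllj".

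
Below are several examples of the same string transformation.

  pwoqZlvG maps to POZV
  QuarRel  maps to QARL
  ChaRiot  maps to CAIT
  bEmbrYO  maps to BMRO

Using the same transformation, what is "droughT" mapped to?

DOGT

The pattern: keep every other character starting from the first (positions 1st, 3rd, 5th, ...), then convert every letter to uppercase.
"droughT" → "DOGT".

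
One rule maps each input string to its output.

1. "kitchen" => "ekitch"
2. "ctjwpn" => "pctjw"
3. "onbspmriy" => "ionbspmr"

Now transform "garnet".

Looking at the pairs, the operation is to delete the last character, then move the last character to the front.
Starting from "garnet": after the first operation, "garne"; after the second, "egarn".

egarn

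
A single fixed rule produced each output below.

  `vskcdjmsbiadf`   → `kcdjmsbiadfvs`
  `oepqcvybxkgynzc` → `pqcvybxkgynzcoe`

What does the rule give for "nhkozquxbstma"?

kozquxbstmanh

Each output is the input with this applied: move the first 2 characters to the end (rotate left by 2).
Doing the same to "nhkozquxbstma": "kozquxbstmanh".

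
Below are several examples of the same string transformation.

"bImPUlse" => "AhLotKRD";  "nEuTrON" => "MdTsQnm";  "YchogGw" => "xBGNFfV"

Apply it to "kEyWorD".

Looking at the pairs, the operation is to shift every letter 1 place backward in the alphabet (wrapping around), then flip the case of every letter.
Starting from "kEyWorD": after the first operation, "jDxVnqC"; after the second, "JdXvNQc".

JdXvNQc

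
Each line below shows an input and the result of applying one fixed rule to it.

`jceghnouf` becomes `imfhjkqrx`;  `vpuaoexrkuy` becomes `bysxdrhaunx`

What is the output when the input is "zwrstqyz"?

cczuvwtb

Rule — move the last character to the front, then shift every letter 3 places forward in the alphabet (wrapping around).
On "zwrstqyz" that produces "cczuvwtb".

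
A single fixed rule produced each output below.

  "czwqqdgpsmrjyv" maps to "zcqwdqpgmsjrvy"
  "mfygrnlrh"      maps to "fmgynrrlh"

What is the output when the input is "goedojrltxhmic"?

ogdejolrxtmhci

In each case the input is transformed by: swap each adjacent pair of characters (1↔2, 3↔4, ...).
On "goedojrltxhmic" that produces "ogdejolrxtmhci".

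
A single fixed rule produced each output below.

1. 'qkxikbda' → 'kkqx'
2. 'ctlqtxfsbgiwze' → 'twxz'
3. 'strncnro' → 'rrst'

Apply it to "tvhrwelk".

rtvw

Each output is the input with this applied: sort the characters into alphabetical order, then keep only the last 4 characters.
Starting from "tvhrwelk": after the first operation, "ehklrtvw"; after the second, "rtvw".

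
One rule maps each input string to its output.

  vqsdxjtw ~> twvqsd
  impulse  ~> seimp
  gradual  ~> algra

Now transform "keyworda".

dakeyw

The transformation: move the last 2 characters to the front (rotate right by 2), then delete the last 2 characters.
For "keyworda" the result is "dakeyw".
(Check on "impulse": → "seimpul" → "seimp" ✓)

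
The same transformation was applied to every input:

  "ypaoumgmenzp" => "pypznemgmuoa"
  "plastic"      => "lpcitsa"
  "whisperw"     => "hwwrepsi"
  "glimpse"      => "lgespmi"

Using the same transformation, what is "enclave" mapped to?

What's happening: move the first 2 characters to the end (rotate left by 2), then reverse the string.
"enclave" → "claveen" → "neevalc".

neevalc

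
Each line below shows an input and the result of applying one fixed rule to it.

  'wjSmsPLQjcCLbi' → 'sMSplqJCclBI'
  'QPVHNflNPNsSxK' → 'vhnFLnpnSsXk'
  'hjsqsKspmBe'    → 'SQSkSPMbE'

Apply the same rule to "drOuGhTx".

In each case the input is transformed by: delete the first 2 characters, then flip the case of every letter.
Applying both steps to "drOuGhTx": "OuGhTx", then "oUgHtX".
(Check on "QPVHNflNPNsSxK": → "VHNflNPNsSxK" → "vhnFLnpnSsXk" ✓)

oUgHtX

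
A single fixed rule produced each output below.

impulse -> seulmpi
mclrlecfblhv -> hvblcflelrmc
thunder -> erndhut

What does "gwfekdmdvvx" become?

vxdvdmekwfg

What's happening: reverse the string, then swap each adjacent pair of characters (1↔2, 3↔4, ...).
"gwfekdmdvvx" → "xvvdmdkefwg" → "vxdvdmekwfg".
(Check on "thunder": → "rednuht" → "erndhut" ✓)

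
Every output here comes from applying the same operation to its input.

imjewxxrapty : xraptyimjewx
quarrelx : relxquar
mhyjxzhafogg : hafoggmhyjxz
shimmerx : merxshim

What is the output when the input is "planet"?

What's happening: swap the front and back halves of the string.
Doing the same to "planet": "netpla".

netpla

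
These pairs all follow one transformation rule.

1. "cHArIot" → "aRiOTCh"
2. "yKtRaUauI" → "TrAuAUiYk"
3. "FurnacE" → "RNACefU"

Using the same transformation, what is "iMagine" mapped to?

The pattern: flip the case of every letter, then move the first 2 characters to the end (rotate left by 2).
"iMagine" → "ImAGINE" → "AGINEIm".

AGINEIm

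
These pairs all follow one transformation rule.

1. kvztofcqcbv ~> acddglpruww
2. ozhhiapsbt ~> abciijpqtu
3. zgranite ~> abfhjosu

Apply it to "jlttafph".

bgikmquu

The transformation: shift every letter 1 place forward in the alphabet (wrapping around), then sort the characters into alphabetical order.
Working it through for "jlttafph": intermediate "kmuubgqi", final "bgikmquu".
(Check on "ozhhiapsbt": → "paiijbqtcu" → "abciijpqtu" ✓)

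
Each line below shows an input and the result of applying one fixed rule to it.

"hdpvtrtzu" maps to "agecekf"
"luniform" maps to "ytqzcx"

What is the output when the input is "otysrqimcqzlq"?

jdcbtxnbkwb

Rule — delete the first 2 characters, then shift every letter 11 places forward in the alphabet (wrapping around).
Working it through for "otysrqimcqzlq": intermediate "ysrqimcqzlq", final "jdcbtxnbkwb".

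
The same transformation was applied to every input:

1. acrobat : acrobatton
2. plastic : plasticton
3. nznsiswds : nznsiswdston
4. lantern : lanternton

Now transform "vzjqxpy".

vzjqxpyton

Rule — append "ton".
For "vzjqxpy" the result is "vzjqxpyton".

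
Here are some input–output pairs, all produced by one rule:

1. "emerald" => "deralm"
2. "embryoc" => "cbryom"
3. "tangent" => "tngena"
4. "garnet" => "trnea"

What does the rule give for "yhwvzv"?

In each case the input is transformed by: delete the first character, then swap the first and last characters.
On "yhwvzv" that produces "vwvzh".

vwvzh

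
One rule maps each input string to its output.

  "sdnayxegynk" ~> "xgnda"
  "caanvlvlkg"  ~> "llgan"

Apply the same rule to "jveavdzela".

The pattern: keep every other character starting from the second (positions 2nd, 4th, 6th, ...), then move the last 3 characters to the front (rotate right by 3).
For "jveavdzela", step one produces "vadea"; step two turns that into "deava".

deava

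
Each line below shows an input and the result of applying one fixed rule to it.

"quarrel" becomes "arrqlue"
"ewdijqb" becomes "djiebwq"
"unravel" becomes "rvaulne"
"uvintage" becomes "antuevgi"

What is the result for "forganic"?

The transformation: take characters alternately from the front and the back (1st, last, 2nd, 2nd-last, ...), then move the last 3 characters to the front (rotate right by 3).
"forganic" → "fcoirnga" → "ngafcoir".

ngafcoir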